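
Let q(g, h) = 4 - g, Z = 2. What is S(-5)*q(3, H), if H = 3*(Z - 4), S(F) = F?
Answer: -5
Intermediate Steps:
H = -6 (H = 3*(2 - 4) = 3*(-2) = -6)
S(-5)*q(3, H) = -5*(4 - 1*3) = -5*(4 - 3) = -5*1 = -5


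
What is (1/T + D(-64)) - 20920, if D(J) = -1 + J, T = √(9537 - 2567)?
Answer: -20985 + √6970/6970 ≈ -20985.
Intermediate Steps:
T = √6970 ≈ 83.487
(1/T + D(-64)) - 20920 = (1/(√6970) + (-1 - 64)) - 20920 = (√6970/6970 - 65) - 20920 = (-65 + √6970/6970) - 20920 = -20985 + √6970/6970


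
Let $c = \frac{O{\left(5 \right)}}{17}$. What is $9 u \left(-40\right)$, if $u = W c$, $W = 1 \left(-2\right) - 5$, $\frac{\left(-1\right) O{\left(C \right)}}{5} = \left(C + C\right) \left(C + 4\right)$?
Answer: $- \frac{1134000}{17} \approx -66706.0$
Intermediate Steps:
$O{\left(C \right)} = - 10 C \left(4 + C\right)$ ($O{\left(C \right)} = - 5 \left(C + C\right) \left(C + 4\right) = - 5 \cdot 2 C \left(4 + C\right) = - 10 C \left(4 + C\right)$)
$W = -7$ ($W = -2 - 5 = -7$)
$c = - \frac{450}{17}$ ($c = \frac{\left(-10\right) 5 \left(4 + 5\right)}{17} = \left(-10\right) 5 \cdot 9 \cdot \frac{1}{17} = \left(-450\right) \frac{1}{17} = - \frac{450}{17} \approx -26.471$)
$u = \frac{3150}{17}$ ($u = \left(-7\right) \left(- \frac{450}{17}\right) = \frac{3150}{17} \approx 185.29$)
$9 u \left(-40\right) = 9 \cdot \frac{3150}{17} \left(-40\right) = \frac{28350}{17} \left(-40\right) = - \frac{1134000}{17}$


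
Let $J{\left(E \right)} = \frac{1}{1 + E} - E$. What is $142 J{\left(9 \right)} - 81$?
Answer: $- \frac{6724}{5} \approx -1344.8$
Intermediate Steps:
$142 J{\left(9 \right)} - 81 = 142 \frac{1 - 9 - 9^{2}}{1 + 9} - 81 = 142 \frac{1 - 9 - 81}{10} - 81 = 142 \cdot \frac{1}{10} \left(-89\right) - 81 = 142 \left(- \frac{89}{10}\right) - 81 = - \frac{6319}{5} - 81 = - \frac{6724}{5}$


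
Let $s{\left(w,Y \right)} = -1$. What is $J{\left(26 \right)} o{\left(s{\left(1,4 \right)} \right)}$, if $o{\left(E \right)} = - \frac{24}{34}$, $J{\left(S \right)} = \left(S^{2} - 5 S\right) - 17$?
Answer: $- \frac{6348}{17} \approx -373.41$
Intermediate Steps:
$J{\left(S \right)} = -17 + S^{2} - 5 S$
$o{\left(E \right)} = - \frac{12}{17}$ ($o{\left(E \right)} = \left(-24\right) \frac{1}{34} = - \frac{12}{17}$)
$J{\left(26 \right)} o{\left(s{\left(1,4 \right)} \right)} = \left(-17 + 26^{2} - 130\right) \left(- \frac{12}{17}\right) = \left(-17 + 676 - 130\right) \left(- \frac{12}{17}\right) = 529 \left(- \frac{12}{17}\right) = - \frac{6348}{17}$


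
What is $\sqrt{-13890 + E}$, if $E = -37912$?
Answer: $i \sqrt{51802} \approx 227.6 i$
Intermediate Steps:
$\sqrt{-13890 + E} = \sqrt{-13890 - 37912} = \sqrt{-51802} = i \sqrt{51802}$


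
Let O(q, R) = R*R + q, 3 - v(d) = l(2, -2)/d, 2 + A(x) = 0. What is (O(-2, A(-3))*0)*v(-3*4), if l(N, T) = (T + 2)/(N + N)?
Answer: 0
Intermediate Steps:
A(x) = -2 (A(x) = -2 + 0 = -2)
l(N, T) = (2 + T)/(2*N) (l(N, T) = (2 + T)/((2*N)) = (2 + T)*(1/(2*N)) = (2 + T)/(2*N))
v(d) = 3 (v(d) = 3 - (½)*(2 - 2)/2/d = 3 - (½)*(½)*0/d = 3 - 0/d = 3 - 1*0 = 3 + 0 = 3)
O(q, R) = q + R² (O(q, R) = R² + q = q + R²)
(O(-2, A(-3))*0)*v(-3*4) = ((-2 + (-2)²)*0)*3 = ((-2 + 4)*0)*3 = (2*0)*3 = 0*3 = 0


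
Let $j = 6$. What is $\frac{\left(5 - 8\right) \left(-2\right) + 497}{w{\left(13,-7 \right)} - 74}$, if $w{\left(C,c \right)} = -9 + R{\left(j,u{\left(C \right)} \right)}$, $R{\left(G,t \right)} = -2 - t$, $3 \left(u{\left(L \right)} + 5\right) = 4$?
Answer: $- \frac{1509}{244} \approx -6.1844$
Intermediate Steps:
$u{\left(L \right)} = - \frac{11}{3}$ ($u{\left(L \right)} = -5 + \frac{1}{3} \cdot 4 = -5 + \frac{4}{3} = - \frac{11}{3}$)
$w{\left(C,c \right)} = - \frac{22}{3}$ ($w{\left(C,c \right)} = -9 - - \frac{5}{3} = -9 + \left(-2 + \frac{11}{3}\right) = -9 + \frac{5}{3} = - \frac{22}{3}$)
$\frac{\left(5 - 8\right) \left(-2\right) + 497}{w{\left(13,-7 \right)} - 74} = \frac{\left(5 - 8\right) \left(-2\right) + 497}{- \frac{22}{3} - 74} = \frac{\left(-3\right) \left(-2\right) + 497}{- \frac{244}{3}} = \left(6 + 497\right) \left(- \frac{3}{244}\right) = 503 \left(- \frac{3}{244}\right) = - \frac{1509}{244}$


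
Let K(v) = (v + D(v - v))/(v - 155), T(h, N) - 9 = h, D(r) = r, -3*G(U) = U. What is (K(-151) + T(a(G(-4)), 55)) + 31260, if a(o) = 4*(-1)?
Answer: 9567241/306 ≈ 31266.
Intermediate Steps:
G(U) = -U/3
a(o) = -4
T(h, N) = 9 + h
K(v) = v/(-155 + v) (K(v) = (v + (v - v))/(v - 155) = (v + 0)/(-155 + v) = v/(-155 + v))
(K(-151) + T(a(G(-4)), 55)) + 31260 = (-151/(-155 - 151) + (9 - 4)) + 31260 = (-151/(-306) + 5) + 31260 = (-151*(-1/306) + 5) + 31260 = (151/306 + 5) + 31260 = 1681/306 + 31260 = 9567241/306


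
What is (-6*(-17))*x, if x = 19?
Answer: 1938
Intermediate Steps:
(-6*(-17))*x = -6*(-17)*19 = 102*19 = 1938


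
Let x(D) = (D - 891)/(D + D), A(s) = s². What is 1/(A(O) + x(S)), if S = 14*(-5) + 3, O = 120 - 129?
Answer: 67/5906 ≈ 0.011344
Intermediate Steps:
O = -9
S = -67 (S = -70 + 3 = -67)
x(D) = (-891 + D)/(2*D) (x(D) = (-891 + D)/((2*D)) = (-891 + D)*(1/(2*D)) = (-891 + D)/(2*D))
1/(A(O) + x(S)) = 1/((-9)² + (½)*(-891 - 67)/(-67)) = 1/(81 + (½)*(-1/67)*(-958)) = 1/(81 + 479/67) = 1/(5906/67) = 67/5906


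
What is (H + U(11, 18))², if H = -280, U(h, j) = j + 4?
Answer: 66564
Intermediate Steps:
U(h, j) = 4 + j
(H + U(11, 18))² = (-280 + (4 + 18))² = (-280 + 22)² = (-258)² = 66564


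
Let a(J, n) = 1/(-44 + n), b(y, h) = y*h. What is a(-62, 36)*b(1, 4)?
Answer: -½ ≈ -0.50000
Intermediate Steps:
b(y, h) = h*y
a(-62, 36)*b(1, 4) = (4*1)/(-44 + 36) = 4/(-8) = -⅛*4 = -½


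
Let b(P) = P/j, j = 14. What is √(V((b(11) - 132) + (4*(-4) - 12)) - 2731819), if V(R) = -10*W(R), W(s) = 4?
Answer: I*√2731859 ≈ 1652.8*I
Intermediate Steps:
b(P) = P/14
V(R) = -40 (V(R) = -10*4 = -40)
√(V((b(11) - 132) + (4*(-4) - 12)) - 2731819) = √(-40 - 2731819) = √(-2731859) = I*√2731859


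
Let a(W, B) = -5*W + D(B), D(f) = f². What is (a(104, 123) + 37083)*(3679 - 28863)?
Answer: -1301811328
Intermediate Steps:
a(W, B) = B² - 5*W (a(W, B) = -5*W + B² = B² - 5*W)
(a(104, 123) + 37083)*(3679 - 28863) = ((123² - 5*104) + 37083)*(3679 - 28863) = ((15129 - 520) + 37083)*(-25184) = (14609 + 37083)*(-25184) = 51692*(-25184) = -1301811328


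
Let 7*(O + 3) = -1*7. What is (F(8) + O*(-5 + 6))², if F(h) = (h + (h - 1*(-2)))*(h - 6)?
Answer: 1024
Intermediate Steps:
F(h) = (-6 + h)*(2 + 2*h) (F(h) = (h + (h + 2))*(-6 + h) = (h + (2 + h))*(-6 + h) = (2 + 2*h)*(-6 + h) = (-6 + h)*(2 + 2*h))
O = -4 (O = -3 + (-1*7)/7 = -3 + (⅐)*(-7) = -3 - 1 = -4)
(F(8) + O*(-5 + 6))² = ((-12 - 10*8 + 2*8²) - 4*(-5 + 6))² = ((-12 - 80 + 2*64) - 4*1)² = ((-12 - 80 + 128) - 4)² = (36 - 4)² = 32² = 1024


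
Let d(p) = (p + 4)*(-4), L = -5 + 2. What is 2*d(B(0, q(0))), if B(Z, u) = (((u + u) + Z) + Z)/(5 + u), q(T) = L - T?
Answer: -8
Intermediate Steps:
L = -3
q(T) = -3 - T
B(Z, u) = (2*Z + 2*u)/(5 + u) (B(Z, u) = ((2*u + Z) + Z)/(5 + u) = ((Z + 2*u) + Z)/(5 + u) = (2*Z + 2*u)/(5 + u))
d(p) = -16 - 4*p (d(p) = (4 + p)*(-4) = -16 - 4*p)
2*d(B(0, q(0))) = 2*(-16 - 8*(0 + (-3 - 1*0))/(5 + (-3 - 1*0))) = 2*(-16 - 8*(0 + (-3 + 0))/(5 + (-3 + 0))) = 2*(-16 - 8*(0 - 3)/(5 - 3)) = 2*(-16 - 8*(-3)/2) = 2*(-16 - 4*(-3)) = 2*(-16 + 12) = 2*(-4) = -8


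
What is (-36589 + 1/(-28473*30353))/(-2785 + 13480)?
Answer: -31621712814742/9243057163455 ≈ -3.4211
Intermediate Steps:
(-36589 + 1/(-28473*30353))/(-2785 + 13480) = (-36589 - 1/28473*1/30353)/10695 = (-36589 - 1/864240969)*(1/10695) = -31621712814742/864240969*1/10695 = -31621712814742/9243057163455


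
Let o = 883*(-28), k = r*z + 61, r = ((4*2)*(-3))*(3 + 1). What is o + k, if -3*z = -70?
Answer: -26903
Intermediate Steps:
z = 70/3 (z = -⅓*(-70) = 70/3 ≈ 23.333)
r = -96 (r = (8*(-3))*4 = -24*4 = -96)
k = -2179 (k = -96*70/3 + 61 = -2240 + 61 = -2179)
o = -24724
o + k = -24724 - 2179 = -26903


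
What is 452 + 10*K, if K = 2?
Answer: 472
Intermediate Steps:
452 + 10*K = 452 + 10*2 = 452 + 20 = 472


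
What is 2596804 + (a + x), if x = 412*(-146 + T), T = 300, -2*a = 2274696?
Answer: 1522904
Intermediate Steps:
a = -1137348 (a = -½*2274696 = -1137348)
x = 63448 (x = 412*(-146 + 300) = 412*154 = 63448)
2596804 + (a + x) = 2596804 + (-1137348 + 63448) = 2596804 - 1073900 = 1522904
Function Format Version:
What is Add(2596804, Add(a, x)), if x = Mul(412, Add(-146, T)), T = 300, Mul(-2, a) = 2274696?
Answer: 1522904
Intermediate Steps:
a = -1137348 (a = Mul(Rational(-1, 2), 2274696) = -1137348)
x = 63448 (x = Mul(412, Add(-146, 300)) = Mul(412, 154) = 63448)
Add(2596804, Add(a, x)) = Add(2596804, Add(-1137348, 63448)) = Add(2596804, -1073900) = 1522904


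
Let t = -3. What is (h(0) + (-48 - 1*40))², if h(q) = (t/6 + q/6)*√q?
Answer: 7744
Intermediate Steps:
h(q) = √q*(-½ + q/6) (h(q) = (-3/6 + q/6)*√q = (-3*⅙ + q*(⅙))*√q = (-½ + q/6)*√q = √q*(-½ + q/6))
(h(0) + (-48 - 1*40))² = (√0*(-3 + 0)/6 + (-48 - 1*40))² = ((⅙)*0*(-3) + (-48 - 40))² = (0 - 88)² = (-88)² = 7744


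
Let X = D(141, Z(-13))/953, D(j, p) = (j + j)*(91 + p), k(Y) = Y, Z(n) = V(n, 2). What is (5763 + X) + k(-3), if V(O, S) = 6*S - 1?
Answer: 5518044/953 ≈ 5790.2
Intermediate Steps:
V(O, S) = -1 + 6*S
Z(n) = 11 (Z(n) = -1 + 6*2 = -1 + 12 = 11)
D(j, p) = 2*j*(91 + p) (D(j, p) = (2*j)*(91 + p) = 2*j*(91 + p))
X = 28764/953 (X = (2*141*(91 + 11))/953 = (2*141*102)*(1/953) = 28764*(1/953) = 28764/953 ≈ 30.183)
(5763 + X) + k(-3) = (5763 + 28764/953) - 3 = 5520903/953 - 3 = 5518044/953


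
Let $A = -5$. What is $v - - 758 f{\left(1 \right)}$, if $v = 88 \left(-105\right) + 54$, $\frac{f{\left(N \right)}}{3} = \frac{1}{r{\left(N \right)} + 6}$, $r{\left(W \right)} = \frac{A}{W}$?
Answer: $-6912$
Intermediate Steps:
$r{\left(W \right)} = - \frac{5}{W}$
$f{\left(N \right)} = \frac{3}{6 - \frac{5}{N}}$ ($f{\left(N \right)} = \frac{3}{- \frac{5}{N} + 6} = \frac{3}{6 - \frac{5}{N}}$)
$v = -9186$ ($v = -9240 + 54 = -9186$)
$v - - 758 f{\left(1 \right)} = -9186 - - 758 \cdot 3 \cdot 1 \frac{1}{-5 + 6 \cdot 1} = -9186 - - 758 \cdot 3 \cdot 1 \frac{1}{-5 + 6} = -9186 - - 758 \cdot 3 \cdot 1 \cdot 1^{-1} = -9186 - - 758 \cdot 3 \cdot 1 \cdot 1 = -9186 - \left(-758\right) 3 = -9186 - -2274 = -9186 + 2274 = -6912$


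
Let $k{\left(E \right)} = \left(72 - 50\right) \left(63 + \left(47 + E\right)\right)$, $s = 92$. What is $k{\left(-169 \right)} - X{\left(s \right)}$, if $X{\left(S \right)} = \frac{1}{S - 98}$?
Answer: $- \frac{7787}{6} \approx -1297.8$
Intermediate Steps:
$X{\left(S \right)} = \frac{1}{-98 + S}$
$k{\left(E \right)} = 2420 + 22 E$ ($k{\left(E \right)} = 22 \left(110 + E\right) = 2420 + 22 E$)
$k{\left(-169 \right)} - X{\left(s \right)} = \left(2420 + 22 \left(-169\right)\right) - \frac{1}{-98 + 92} = \left(2420 - 3718\right) - \frac{1}{-6} = -1298 - - \frac{1}{6} = -1298 + \frac{1}{6} = - \frac{7787}{6}$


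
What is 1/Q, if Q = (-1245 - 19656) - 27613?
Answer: -1/48514 ≈ -2.0613e-5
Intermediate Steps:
Q = -48514 (Q = -20901 - 27613 = -48514)
1/Q = 1/(-48514) = -1/48514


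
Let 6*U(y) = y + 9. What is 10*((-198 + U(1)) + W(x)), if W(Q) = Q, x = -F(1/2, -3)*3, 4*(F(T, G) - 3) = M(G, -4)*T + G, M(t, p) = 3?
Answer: -24505/12 ≈ -2042.1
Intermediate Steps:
F(T, G) = 3 + G/4 + 3*T/4 (F(T, G) = 3 + (3*T + G)/4 = 3 + (G + 3*T)/4 = 3 + (G/4 + 3*T/4) = 3 + G/4 + 3*T/4)
x = -63/8 (x = -(3 + (¼)*(-3) + (¾)/2)*3 = -(3 - ¾ + (¾)*(½))*3 = -(3 - ¾ + 3/8)*3 = -1*21/8*3 = -21/8*3 = -63/8 ≈ -7.8750)
U(y) = 3/2 + y/6 (U(y) = (y + 9)/6 = (9 + y)/6 = 3/2 + y/6)
10*((-198 + U(1)) + W(x)) = 10*((-198 + (3/2 + (⅙)*1)) - 63/8) = 10*((-198 + (3/2 + ⅙)) - 63/8) = 10*((-198 + 5/3) - 63/8) = 10*(-589/3 - 63/8) = 10*(-4901/24) = -24505/12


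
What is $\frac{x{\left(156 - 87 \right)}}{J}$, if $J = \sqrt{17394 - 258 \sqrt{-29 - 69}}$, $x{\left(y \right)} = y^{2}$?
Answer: $\frac{1587 \sqrt{6}}{2 \sqrt{2899 - 301 i \sqrt{2}}} \approx 35.812 + 2.6152 i$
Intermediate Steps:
$J = \sqrt{17394 - 1806 i \sqrt{2}}$ ($J = \sqrt{17394 - 258 \sqrt{-98}} = \sqrt{17394 - 258 \cdot 7 i \sqrt{2}} = \sqrt{17394 - 1806 i \sqrt{2}} \approx 132.24 - 9.657 i$)
$\frac{x{\left(156 - 87 \right)}}{J} = \frac{\left(156 - 87\right)^{2}}{\sqrt{17394 - 1806 i \sqrt{2}}} = \frac{69^{2}}{\sqrt{17394 - 1806 i \sqrt{2}}} = \frac{4761}{\sqrt{17394 - 1806 i \sqrt{2}}}$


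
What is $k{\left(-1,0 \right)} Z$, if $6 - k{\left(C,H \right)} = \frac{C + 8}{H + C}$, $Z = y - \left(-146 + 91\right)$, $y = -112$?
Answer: $-741$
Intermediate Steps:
$Z = -57$ ($Z = -112 - \left(-146 + 91\right) = -112 - -55 = -112 + 55 = -57$)
$k{\left(C,H \right)} = 6 - \frac{8 + C}{C + H}$ ($k{\left(C,H \right)} = 6 - \frac{C + 8}{H + C} = 6 - \frac{8 + C}{C + H}$)
$k{\left(-1,0 \right)} Z = \frac{-8 + 5 \left(-1\right) + 6 \cdot 0}{-1 + 0} \left(-57\right) = \frac{-8 - 5 + 0}{-1} \left(-57\right) = \left(-1\right) \left(-13\right) \left(-57\right) = 13 \left(-57\right) = -741$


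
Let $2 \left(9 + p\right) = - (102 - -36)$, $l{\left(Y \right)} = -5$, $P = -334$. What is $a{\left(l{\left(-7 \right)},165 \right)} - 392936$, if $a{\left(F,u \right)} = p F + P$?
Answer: $-392880$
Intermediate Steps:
$p = -78$ ($p = -9 + \frac{\left(-1\right) \left(102 - -36\right)}{2} = -9 + \frac{\left(-1\right) \left(102 + 36\right)}{2} = -9 + \frac{\left(-1\right) 138}{2} = -9 + \frac{1}{2} \left(-138\right) = -9 - 69 = -78$)
$a{\left(F,u \right)} = -334 - 78 F$ ($a{\left(F,u \right)} = - 78 F - 334 = -334 - 78 F$)
$a{\left(l{\left(-7 \right)},165 \right)} - 392936 = \left(-334 - -390\right) - 392936 = \left(-334 + 390\right) - 392936 = 56 - 392936 = -392880$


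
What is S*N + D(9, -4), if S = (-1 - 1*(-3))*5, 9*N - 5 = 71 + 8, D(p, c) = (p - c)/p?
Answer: 853/9 ≈ 94.778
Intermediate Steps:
D(p, c) = (p - c)/p
N = 28/3 (N = 5/9 + (71 + 8)/9 = 5/9 + (1/9)*79 = 5/9 + 79/9 = 28/3 ≈ 9.3333)
S = 10 (S = (-1 + 3)*5 = 2*5 = 10)
S*N + D(9, -4) = 10*(28/3) + (9 - 1*(-4))/9 = 280/3 + (9 + 4)/9 = 280/3 + (1/9)*13 = 280/3 + 13/9 = 853/9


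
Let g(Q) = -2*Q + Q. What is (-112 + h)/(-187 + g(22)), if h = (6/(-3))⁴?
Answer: 96/209 ≈ 0.45933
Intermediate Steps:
h = 16 (h = (6*(-⅓))⁴ = (-2)⁴ = 16)
g(Q) = -Q
(-112 + h)/(-187 + g(22)) = (-112 + 16)/(-187 - 1*22) = -96/(-187 - 22) = -96/(-209) = -96*(-1/209) = 96/209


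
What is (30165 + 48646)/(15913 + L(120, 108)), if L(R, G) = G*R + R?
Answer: 78811/28993 ≈ 2.7183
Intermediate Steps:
L(R, G) = R + G*R
(30165 + 48646)/(15913 + L(120, 108)) = (30165 + 48646)/(15913 + 120*(1 + 108)) = 78811/(15913 + 120*109) = 78811/(15913 + 13080) = 78811/28993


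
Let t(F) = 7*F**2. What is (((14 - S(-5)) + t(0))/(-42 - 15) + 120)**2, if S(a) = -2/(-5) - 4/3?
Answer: 10480845376/731025 ≈ 14337.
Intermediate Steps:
S(a) = -14/15 (S(a) = -2*(-1/5) - 4*1/3 = 2/5 - 4/3 = -14/15)
(((14 - S(-5)) + t(0))/(-42 - 15) + 120)**2 = (((14 - 1*(-14/15)) + 7*0**2)/(-42 - 15) + 120)**2 = (((14 + 14/15) + 7*0)/(-57) + 120)**2 = ((224/15 + 0)*(-1/57) + 120)**2 = ((224/15)*(-1/57) + 120)**2 = (-224/855 + 120)**2 = (102376/855)**2 = 10480845376/731025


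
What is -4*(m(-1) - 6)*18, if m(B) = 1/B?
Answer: 504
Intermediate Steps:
-4*(m(-1) - 6)*18 = -4*(1/(-1) - 6)*18 = -4*(-1 - 6)*18 = -(-28)*18 = -4*(-126) = 504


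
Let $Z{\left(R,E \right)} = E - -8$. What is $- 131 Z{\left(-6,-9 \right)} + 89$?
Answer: $220$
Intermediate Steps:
$Z{\left(R,E \right)} = 8 + E$ ($Z{\left(R,E \right)} = E + 8 = 8 + E$)
$- 131 Z{\left(-6,-9 \right)} + 89 = - 131 \left(8 - 9\right) + 89 = \left(-131\right) \left(-1\right) + 89 = 131 + 89 = 220$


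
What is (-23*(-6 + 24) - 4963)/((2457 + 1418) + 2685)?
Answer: -5377/6560 ≈ -0.81966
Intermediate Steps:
(-23*(-6 + 24) - 4963)/((2457 + 1418) + 2685) = (-23*18 - 4963)/(3875 + 2685) = (-414 - 4963)/6560 = -5377*1/6560 = -5377/6560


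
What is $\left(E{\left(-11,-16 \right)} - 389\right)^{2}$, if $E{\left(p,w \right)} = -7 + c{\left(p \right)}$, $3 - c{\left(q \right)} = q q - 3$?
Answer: $261121$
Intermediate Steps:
$c{\left(q \right)} = 6 - q^{2}$ ($c{\left(q \right)} = 3 - \left(q q - 3\right) = 3 - \left(q^{2} - 3\right) = 3 - \left(-3 + q^{2}\right) = 6 - q^{2}$)
$E{\left(p,w \right)} = -1 - p^{2}$ ($E{\left(p,w \right)} = -7 - \left(-6 + p^{2}\right) = -1 - p^{2}$)
$\left(E{\left(-11,-16 \right)} - 389\right)^{2} = \left(\left(-1 - \left(-11\right)^{2}\right) - 389\right)^{2} = \left(\left(-1 - 121\right) - 389\right)^{2} = \left(-122 - 389\right)^{2} = \left(-511\right)^{2} = 261121$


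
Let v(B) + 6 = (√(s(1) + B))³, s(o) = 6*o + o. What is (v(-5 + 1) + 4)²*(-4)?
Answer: -124 + 48*√3 ≈ -40.862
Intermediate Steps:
s(o) = 7*o
v(B) = -6 + (7 + B)^(3/2) (v(B) = -6 + (√(7*1 + B))³ = -6 + (√(7 + B))³ = -6 + (7 + B)^(3/2))
(v(-5 + 1) + 4)²*(-4) = ((-6 + (7 + (-5 + 1))^(3/2)) + 4)²*(-4) = ((-6 + (7 - 4)^(3/2)) + 4)²*(-4) = ((-6 + 3^(3/2)) + 4)²*(-4) = ((-6 + 3*√3) + 4)²*(-4) = (-2 + 3*√3)²*(-4) = -4*(-2 + 3*√3)²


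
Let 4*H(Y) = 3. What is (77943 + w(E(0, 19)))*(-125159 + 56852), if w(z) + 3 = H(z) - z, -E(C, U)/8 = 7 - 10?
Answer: -21289037769/4 ≈ -5.3223e+9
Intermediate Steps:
E(C, U) = 24 (E(C, U) = -8*(7 - 10) = -8*(-3) = 24)
H(Y) = 3/4 (H(Y) = (1/4)*3 = 3/4)
w(z) = -9/4 - z (w(z) = -3 + (3/4 - z) = -9/4 - z)
(77943 + w(E(0, 19)))*(-125159 + 56852) = (77943 + (-9/4 - 1*24))*(-125159 + 56852) = (77943 + (-9/4 - 24))*(-68307) = (77943 - 105/4)*(-68307) = (311667/4)*(-68307) = -21289037769/4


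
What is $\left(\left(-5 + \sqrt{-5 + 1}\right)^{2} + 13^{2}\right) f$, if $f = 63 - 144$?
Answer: $-15390 + 1620 i \approx -15390.0 + 1620.0 i$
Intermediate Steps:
$f = -81$ ($f = 63 - 144 = -81$)
$\left(\left(-5 + \sqrt{-5 + 1}\right)^{2} + 13^{2}\right) f = \left(\left(-5 + \sqrt{-5 + 1}\right)^{2} + 13^{2}\right) \left(-81\right) = \left(\left(-5 + \sqrt{-4}\right)^{2} + 169\right) \left(-81\right) = \left(\left(-5 + 2 i\right)^{2} + 169\right) \left(-81\right) = \left(169 + \left(-5 + 2 i\right)^{2}\right) \left(-81\right) = -13689 - 81 \left(-5 + 2 i\right)^{2}$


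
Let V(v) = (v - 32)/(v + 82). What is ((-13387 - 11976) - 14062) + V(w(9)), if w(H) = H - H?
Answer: -1616441/41 ≈ -39425.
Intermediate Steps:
w(H) = 0
V(v) = (-32 + v)/(82 + v)
((-13387 - 11976) - 14062) + V(w(9)) = ((-13387 - 11976) - 14062) + (-32 + 0)/(82 + 0) = (-25363 - 14062) - 32/82 = -39425 + (1/82)*(-32) = -39425 - 16/41 = -1616441/41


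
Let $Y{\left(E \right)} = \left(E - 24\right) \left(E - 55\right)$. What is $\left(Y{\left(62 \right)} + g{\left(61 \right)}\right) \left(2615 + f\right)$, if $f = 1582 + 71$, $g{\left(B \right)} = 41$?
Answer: $1310276$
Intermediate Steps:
$Y{\left(E \right)} = \left(-55 + E\right) \left(-24 + E\right)$ ($Y{\left(E \right)} = \left(-24 + E\right) \left(-55 + E\right) = \left(-55 + E\right) \left(-24 + E\right)$)
$f = 1653$
$\left(Y{\left(62 \right)} + g{\left(61 \right)}\right) \left(2615 + f\right) = \left(\left(1320 + 62^{2} - 4898\right) + 41\right) \left(2615 + 1653\right) = \left(\left(1320 + 3844 - 4898\right) + 41\right) 4268 = \left(266 + 41\right) 4268 = 307 \cdot 4268 = 1310276$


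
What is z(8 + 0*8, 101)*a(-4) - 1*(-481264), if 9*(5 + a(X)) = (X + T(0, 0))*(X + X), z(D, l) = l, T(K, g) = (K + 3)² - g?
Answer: 4322791/9 ≈ 4.8031e+5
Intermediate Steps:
T(K, g) = (3 + K)² - g
a(X) = -5 + 2*X*(9 + X)/9 (a(X) = -5 + ((X + ((3 + 0)² - 1*0))*(X + X))/9 = -5 + ((X + (3² + 0))*(2*X))/9 = -5 + ((X + (9 + 0))*(2*X))/9 = -5 + ((X + 9)*(2*X))/9 = -5 + ((9 + X)*(2*X))/9 = -5 + (2*X*(9 + X))/9 = -5 + 2*X*(9 + X)/9)
z(8 + 0*8, 101)*a(-4) - 1*(-481264) = 101*(-5 + 2*(-4) + (2/9)*(-4)²) - 1*(-481264) = 101*(-5 - 8 + (2/9)*16) + 481264 = 101*(-5 - 8 + 32/9) + 481264 = 101*(-85/9) + 481264 = -8585/9 + 481264 = 4322791/9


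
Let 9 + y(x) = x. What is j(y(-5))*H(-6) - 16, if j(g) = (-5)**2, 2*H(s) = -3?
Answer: -107/2 ≈ -53.500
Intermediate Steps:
y(x) = -9 + x
H(s) = -3/2 (H(s) = (1/2)*(-3) = -3/2)
j(g) = 25
j(y(-5))*H(-6) - 16 = 25*(-3/2) - 16 = -75/2 - 16 = -107/2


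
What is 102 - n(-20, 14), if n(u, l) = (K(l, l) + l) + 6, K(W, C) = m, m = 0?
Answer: 82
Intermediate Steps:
K(W, C) = 0
n(u, l) = 6 + l (n(u, l) = (0 + l) + 6 = l + 6 = 6 + l)
102 - n(-20, 14) = 102 - (6 + 14) = 102 - 1*20 = 102 - 20 = 82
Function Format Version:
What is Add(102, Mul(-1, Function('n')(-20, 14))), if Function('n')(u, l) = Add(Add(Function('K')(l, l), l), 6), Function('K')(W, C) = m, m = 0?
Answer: 82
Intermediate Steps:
Function('K')(W, C) = 0
Function('n')(u, l) = Add(6, l) (Function('n')(u, l) = Add(Add(0, l), 6) = Add(l, 6) = Add(6, l))
Add(102, Mul(-1, Function('n')(-20, 14))) = Add(102, Mul(-1, Add(6, 14))) = Add(102, Mul(-1, 20)) = Add(102, -20) = 82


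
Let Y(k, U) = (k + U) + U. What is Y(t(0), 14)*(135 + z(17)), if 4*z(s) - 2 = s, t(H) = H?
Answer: 3913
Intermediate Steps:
Y(k, U) = k + 2*U (Y(k, U) = (U + k) + U = k + 2*U)
z(s) = 1/2 + s/4
Y(t(0), 14)*(135 + z(17)) = (0 + 2*14)*(135 + (1/2 + (1/4)*17)) = (0 + 28)*(135 + (1/2 + 17/4)) = 28*(135 + 19/4) = 28*(559/4) = 3913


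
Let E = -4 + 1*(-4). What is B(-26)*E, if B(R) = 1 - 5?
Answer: 32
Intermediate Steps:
B(R) = -4
E = -8 (E = -4 - 4 = -8)
B(-26)*E = -4*(-8) = 32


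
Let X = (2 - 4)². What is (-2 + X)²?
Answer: 4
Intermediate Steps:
X = 4 (X = (-2)² = 4)
(-2 + X)² = (-2 + 4)² = 2² = 4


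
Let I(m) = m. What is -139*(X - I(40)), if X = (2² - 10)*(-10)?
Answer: -2780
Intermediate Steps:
X = 60 (X = (4 - 10)*(-10) = -6*(-10) = 60)
-139*(X - I(40)) = -139*(60 - 1*40) = -139*(60 - 40) = -139*20 = -2780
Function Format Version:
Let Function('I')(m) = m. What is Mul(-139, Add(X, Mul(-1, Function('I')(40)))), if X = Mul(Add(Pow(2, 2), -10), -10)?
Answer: -2780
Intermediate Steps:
X = 60 (X = Mul(Add(4, -10), -10) = Mul(-6, -10) = 60)
Mul(-139, Add(X, Mul(-1, Function('I')(40)))) = Mul(-139, Add(60, Mul(-1, 40))) = Mul(-139, Add(60, -40)) = Mul(-139, 20) = -2780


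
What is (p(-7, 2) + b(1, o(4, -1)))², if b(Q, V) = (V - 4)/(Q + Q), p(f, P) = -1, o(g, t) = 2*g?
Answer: 1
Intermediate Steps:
b(Q, V) = (-4 + V)/(2*Q) (b(Q, V) = (-4 + V)/((2*Q)) = (-4 + V)*(1/(2*Q)) = (-4 + V)/(2*Q))
(p(-7, 2) + b(1, o(4, -1)))² = (-1 + (½)*(-4 + 2*4)/1)² = (-1 + (½)*1*(-4 + 8))² = (-1 + (½)*1*4)² = (-1 + 2)² = 1² = 1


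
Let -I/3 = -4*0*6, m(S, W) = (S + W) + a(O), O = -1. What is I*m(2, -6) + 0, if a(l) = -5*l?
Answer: 0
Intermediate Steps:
m(S, W) = 5 + S + W (m(S, W) = (S + W) - 5*(-1) = (S + W) + 5 = 5 + S + W)
I = 0 (I = -3*(-4*0)*6 = -0*6 = -3*0 = 0)
I*m(2, -6) + 0 = 0*(5 + 2 - 6) + 0 = 0*1 + 0 = 0 + 0 = 0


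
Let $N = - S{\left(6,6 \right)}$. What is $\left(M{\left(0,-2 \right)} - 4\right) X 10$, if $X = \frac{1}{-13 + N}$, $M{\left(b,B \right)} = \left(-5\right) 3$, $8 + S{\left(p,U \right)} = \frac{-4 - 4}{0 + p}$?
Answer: $\frac{570}{11} \approx 51.818$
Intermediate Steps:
$S{\left(p,U \right)} = -8 - \frac{8}{p}$ ($S{\left(p,U \right)} = -8 + \frac{-4 - 4}{0 + p} = -8 - \frac{8}{p}$)
$M{\left(b,B \right)} = -15$
$N = \frac{28}{3}$ ($N = - (-8 - \frac{8}{6}) = - (-8 - \frac{4}{3}) = \left(-1\right) \left(- \frac{28}{3}\right) = \frac{28}{3} \approx 9.3333$)
$X = - \frac{3}{11}$ ($X = \frac{1}{-13 + \frac{28}{3}} = \frac{1}{- \frac{11}{3}} = - \frac{3}{11} \approx -0.27273$)
$\left(M{\left(0,-2 \right)} - 4\right) X 10 = \left(-15 - 4\right) \left(- \frac{3}{11}\right) 10 = \left(-19\right) \left(- \frac{3}{11}\right) 10 = \frac{57}{11} \cdot 10 = \frac{570}{11}$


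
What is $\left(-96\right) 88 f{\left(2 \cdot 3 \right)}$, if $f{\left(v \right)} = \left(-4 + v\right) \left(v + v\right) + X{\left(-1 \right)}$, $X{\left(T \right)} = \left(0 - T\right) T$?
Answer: $-194304$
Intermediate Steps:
$X{\left(T \right)} = - T^{2}$ ($X{\left(T \right)} = - T T = - T^{2}$)
$f{\left(v \right)} = -1 + 2 v \left(-4 + v\right)$ ($f{\left(v \right)} = \left(-4 + v\right) \left(v + v\right) - \left(-1\right)^{2} = \left(-4 + v\right) 2 v - 1 = 2 v \left(-4 + v\right) - 1 = -1 + 2 v \left(-4 + v\right)$)
$\left(-96\right) 88 f{\left(2 \cdot 3 \right)} = \left(-96\right) 88 \left(-1 - 8 \cdot 2 \cdot 3 + 2 \left(2 \cdot 3\right)^{2}\right) = - 8448 \left(-1 - 48 + 2 \cdot 6^{2}\right) = - 8448 \left(-1 - 48 + 2 \cdot 36\right) = - 8448 \left(-1 - 48 + 72\right) = \left(-8448\right) 23 = -194304$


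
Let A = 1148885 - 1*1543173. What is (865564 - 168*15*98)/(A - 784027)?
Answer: -618604/1178315 ≈ -0.52499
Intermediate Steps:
A = -394288 (A = 1148885 - 1543173 = -394288)
(865564 - 168*15*98)/(A - 784027) = (865564 - 168*15*98)/(-394288 - 784027) = (865564 - 2520*98)/(-1178315) = (865564 - 246960)*(-1/1178315) = 618604*(-1/1178315) = -618604/1178315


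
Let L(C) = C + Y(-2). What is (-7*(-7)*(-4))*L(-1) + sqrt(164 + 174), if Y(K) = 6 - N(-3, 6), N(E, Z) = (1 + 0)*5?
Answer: 13*sqrt(2) ≈ 18.385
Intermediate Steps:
N(E, Z) = 5 (N(E, Z) = 1*5 = 5)
Y(K) = 1 (Y(K) = 6 - 1*5 = 6 - 5 = 1)
L(C) = 1 + C (L(C) = C + 1 = 1 + C)
(-7*(-7)*(-4))*L(-1) + sqrt(164 + 174) = (-7*(-7)*(-4))*(1 - 1) + sqrt(164 + 174) = (49*(-4))*0 + sqrt(338) = -196*0 + 13*sqrt(2) = 0 + 13*sqrt(2) = 13*sqrt(2)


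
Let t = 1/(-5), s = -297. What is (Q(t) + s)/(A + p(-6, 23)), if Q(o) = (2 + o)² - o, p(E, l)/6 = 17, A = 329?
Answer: -7339/10775 ≈ -0.68111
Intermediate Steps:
p(E, l) = 102 (p(E, l) = 6*17 = 102)
t = -⅕ ≈ -0.20000
(Q(t) + s)/(A + p(-6, 23)) = (((2 - ⅕)² - 1*(-⅕)) - 297)/(329 + 102) = (((9/5)² + ⅕) - 297)/431 = ((81/25 + ⅕) - 297)*(1/431) = (86/25 - 297)*(1/431) = -7339/25*1/431 = -7339/10775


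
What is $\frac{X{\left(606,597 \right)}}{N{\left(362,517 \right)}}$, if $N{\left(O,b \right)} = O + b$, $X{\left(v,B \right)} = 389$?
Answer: $\frac{389}{879} \approx 0.44255$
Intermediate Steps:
$\frac{X{\left(606,597 \right)}}{N{\left(362,517 \right)}} = \frac{389}{362 + 517} = \frac{389}{879}$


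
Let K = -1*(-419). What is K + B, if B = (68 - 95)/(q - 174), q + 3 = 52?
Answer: 52402/125 ≈ 419.22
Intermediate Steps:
q = 49 (q = -3 + 52 = 49)
B = 27/125 (B = (68 - 95)/(49 - 174) = -27/(-125) = -27*(-1/125) = 27/125 ≈ 0.21600)
K = 419
K + B = 419 + 27/125 = 52402/125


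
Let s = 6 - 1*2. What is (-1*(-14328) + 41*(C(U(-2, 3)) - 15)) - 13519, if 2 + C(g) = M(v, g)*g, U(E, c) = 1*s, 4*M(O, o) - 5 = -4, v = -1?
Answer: 153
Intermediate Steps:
M(O, o) = 1/4 (M(O, o) = 5/4 + (1/4)*(-4) = 5/4 - 1 = 1/4)
s = 4 (s = 6 - 2 = 4)
U(E, c) = 4 (U(E, c) = 1*4 = 4)
C(g) = -2 + g/4
(-1*(-14328) + 41*(C(U(-2, 3)) - 15)) - 13519 = (-1*(-14328) + 41*((-2 + (1/4)*4) - 15)) - 13519 = (14328 + 41*((-2 + 1) - 15)) - 13519 = (14328 + 41*(-1 - 15)) - 13519 = (14328 + 41*(-16)) - 13519 = (14328 - 656) - 13519 = 13672 - 13519 = 153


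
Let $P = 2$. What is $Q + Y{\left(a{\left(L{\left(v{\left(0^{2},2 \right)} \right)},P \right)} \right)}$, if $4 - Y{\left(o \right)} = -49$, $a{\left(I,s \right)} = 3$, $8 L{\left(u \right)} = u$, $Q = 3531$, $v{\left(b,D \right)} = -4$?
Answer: $3584$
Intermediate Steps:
$L{\left(u \right)} = \frac{u}{8}$
$Y{\left(o \right)} = 53$ ($Y{\left(o \right)} = 4 - -49 = 4 + 49 = 53$)
$Q + Y{\left(a{\left(L{\left(v{\left(0^{2},2 \right)} \right)},P \right)} \right)} = 3531 + 53 = 3584$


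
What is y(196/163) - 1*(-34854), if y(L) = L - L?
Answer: 34854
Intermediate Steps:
y(L) = 0
y(196/163) - 1*(-34854) = 0 - 1*(-34854) = 0 + 34854 = 34854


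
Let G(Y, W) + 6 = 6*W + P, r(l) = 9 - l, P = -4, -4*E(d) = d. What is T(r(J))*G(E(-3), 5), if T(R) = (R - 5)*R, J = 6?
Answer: -120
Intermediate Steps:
E(d) = -d/4
T(R) = R*(-5 + R) (T(R) = (-5 + R)*R = R*(-5 + R))
G(Y, W) = -10 + 6*W (G(Y, W) = -6 + (6*W - 4) = -6 + (-4 + 6*W) = -10 + 6*W)
T(r(J))*G(E(-3), 5) = ((9 - 1*6)*(-5 + (9 - 1*6)))*(-10 + 6*5) = ((9 - 6)*(-5 + (9 - 6)))*(-10 + 30) = (3*(-5 + 3))*20 = (3*(-2))*20 = -6*20 = -120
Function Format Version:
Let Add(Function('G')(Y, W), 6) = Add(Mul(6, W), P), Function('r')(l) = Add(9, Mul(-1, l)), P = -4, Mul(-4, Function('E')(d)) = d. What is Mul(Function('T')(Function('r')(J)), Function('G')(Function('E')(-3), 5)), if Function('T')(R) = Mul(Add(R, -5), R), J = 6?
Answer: -120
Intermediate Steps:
Function('E')(d) = Mul(Rational(-1, 4), d)
Function('T')(R) = Mul(R, Add(-5, R)) (Function('T')(R) = Mul(Add(-5, R), R) = Mul(R, Add(-5, R)))
Function('G')(Y, W) = Add(-10, Mul(6, W)) (Function('G')(Y, W) = Add(-6, Add(Mul(6, W), -4)) = Add(-6, Add(-4, Mul(6, W))) = Add(-10, Mul(6, W)))
Mul(Function('T')(Function('r')(J)), Function('G')(Function('E')(-3), 5)) = Mul(Mul(Add(9, Mul(-1, 6)), Add(-5, Add(9, Mul(-1, 6)))), Add(-10, Mul(6, 5))) = Mul(Mul(Add(9, -6), Add(-5, Add(9, -6))), Add(-10, 30)) = Mul(Mul(3, Add(-5, 3)), 20) = Mul(Mul(3, -2), 20) = Mul(-6, 20) = -120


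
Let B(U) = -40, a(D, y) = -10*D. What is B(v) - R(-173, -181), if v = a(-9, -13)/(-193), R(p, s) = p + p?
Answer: 306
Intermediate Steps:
R(p, s) = 2*p
v = -90/193 (v = -10*(-9)/(-193) = 90*(-1/193) = -90/193 ≈ -0.46632)
B(v) - R(-173, -181) = -40 - 2*(-173) = -40 - 1*(-346) = -40 + 346 = 306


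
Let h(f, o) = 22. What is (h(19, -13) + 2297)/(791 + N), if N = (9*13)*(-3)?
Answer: 2319/440 ≈ 5.2705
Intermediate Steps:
N = -351 (N = 117*(-3) = -351)
(h(19, -13) + 2297)/(791 + N) = (22 + 2297)/(791 - 351) = 2319/440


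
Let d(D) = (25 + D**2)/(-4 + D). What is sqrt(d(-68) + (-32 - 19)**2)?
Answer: 7*sqrt(7454)/12 ≈ 50.363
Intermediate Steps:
d(D) = (25 + D**2)/(-4 + D)
sqrt(d(-68) + (-32 - 19)**2) = sqrt((25 + (-68)**2)/(-4 - 68) + (-32 - 19)**2) = sqrt((25 + 4624)/(-72) + (-51)**2) = sqrt(-1/72*4649 + 2601) = sqrt(-4649/72 + 2601) = sqrt(182623/72) = 7*sqrt(7454)/12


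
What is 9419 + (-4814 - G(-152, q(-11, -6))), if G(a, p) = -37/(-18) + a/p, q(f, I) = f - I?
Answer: 411529/90 ≈ 4572.5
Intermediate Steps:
G(a, p) = 37/18 + a/p (G(a, p) = -37*(-1/18) + a/p = 37/18 + a/p)
9419 + (-4814 - G(-152, q(-11, -6))) = 9419 + (-4814 - (37/18 - 152/(-11 - 1*(-6)))) = 9419 + (-4814 - (37/18 - 152/(-11 + 6))) = 9419 + (-4814 - (37/18 - 152/(-5))) = 9419 + (-4814 - (37/18 - 152*(-⅕))) = 9419 + (-4814 - (37/18 + 152/5)) = 9419 + (-4814 - 1*2921/90) = 9419 + (-4814 - 2921/90) = 9419 - 436181/90 = 411529/90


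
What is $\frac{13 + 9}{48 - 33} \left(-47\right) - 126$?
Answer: $- \frac{2924}{15} \approx -194.93$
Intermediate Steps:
$\frac{13 + 9}{48 - 33} \left(-47\right) - 126 = \frac{22}{15} \left(-47\right) - 126 = - \frac{1034}{15} - 126 = - \frac{2924}{15}$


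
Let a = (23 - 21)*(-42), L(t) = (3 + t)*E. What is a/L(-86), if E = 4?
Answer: 21/83 ≈ 0.25301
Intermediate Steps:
L(t) = 12 + 4*t (L(t) = (3 + t)*4 = 12 + 4*t)
a = -84 (a = 2*(-42) = -84)
a/L(-86) = -84/(12 + 4*(-86)) = -84/(12 - 344) = -84/(-332) = -84*(-1/332) = 21/83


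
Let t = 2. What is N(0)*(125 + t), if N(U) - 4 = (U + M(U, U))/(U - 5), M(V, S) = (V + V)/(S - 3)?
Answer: 508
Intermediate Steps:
M(V, S) = 2*V/(-3 + S) (M(V, S) = (2*V)/(-3 + S) = 2*V/(-3 + S))
N(U) = 4 + (U + 2*U/(-3 + U))/(-5 + U) (N(U) = 4 + (U + 2*U/(-3 + U))/(U - 5) = 4 + (U + 2*U/(-3 + U))/(-5 + U))
N(0)*(125 + t) = ((2*0 + 5*(-4 + 0)*(-3 + 0))/((-5 + 0)*(-3 + 0)))*(125 + 2) = ((0 + 5*(-4)*(-3))/(-5*(-3)))*127 = -1/5*(-1/3)*(0 + 60)*127 = -1/5*(-1/3)*60*127 = 4*127 = 508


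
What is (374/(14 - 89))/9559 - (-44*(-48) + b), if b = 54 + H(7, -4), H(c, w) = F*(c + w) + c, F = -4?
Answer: -140843209/65175 ≈ -2161.0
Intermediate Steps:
H(c, w) = -4*w - 3*c (H(c, w) = -4*(c + w) + c = (-4*c - 4*w) + c = -4*w - 3*c)
b = 49 (b = 54 + (-4*(-4) - 3*7) = 54 + (16 - 21) = 54 - 5 = 49)
(374/(14 - 89))/9559 - (-44*(-48) + b) = (374/(14 - 89))/9559 - (-44*(-48) + 49) = (374/(-75))*(1/9559) - (2112 + 49) = (374*(-1/75))*(1/9559) - 1*2161 = -374/75*1/9559 - 2161 = -34/65175 - 2161 = -140843209/65175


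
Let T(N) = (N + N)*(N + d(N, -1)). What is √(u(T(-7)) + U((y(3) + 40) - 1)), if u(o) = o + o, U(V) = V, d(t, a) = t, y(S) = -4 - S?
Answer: 2*√106 ≈ 20.591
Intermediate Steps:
T(N) = 4*N² (T(N) = (N + N)*(N + N) = (2*N)*(2*N) = 4*N²)
u(o) = 2*o
√(u(T(-7)) + U((y(3) + 40) - 1)) = √(2*(4*(-7)²) + (((-4 - 1*3) + 40) - 1)) = √(2*(4*49) + (((-4 - 3) + 40) - 1)) = √(2*196 + ((-7 + 40) - 1)) = √(392 + (33 - 1)) = √(392 + 32) = √424 = 2*√106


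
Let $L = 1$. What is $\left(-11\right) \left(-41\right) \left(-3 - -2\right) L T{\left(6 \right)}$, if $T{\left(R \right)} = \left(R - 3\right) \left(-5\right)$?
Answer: $6765$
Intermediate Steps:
$T{\left(R \right)} = 15 - 5 R$ ($T{\left(R \right)} = \left(-3 + R\right) \left(-5\right) = 15 - 5 R$)
$\left(-11\right) \left(-41\right) \left(-3 - -2\right) L T{\left(6 \right)} = \left(-11\right) \left(-41\right) \left(-3 - -2\right) 1 \left(15 - 30\right) = 451 \left(-3 + 2\right) 1 \left(15 - 30\right) = 451 \left(-1\right) 1 \left(-15\right) = 451 \left(\left(-1\right) \left(-15\right)\right) = 451 \cdot 15 = 6765$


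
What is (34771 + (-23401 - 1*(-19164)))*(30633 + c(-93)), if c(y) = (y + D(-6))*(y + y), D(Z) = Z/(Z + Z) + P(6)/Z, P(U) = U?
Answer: 1466364816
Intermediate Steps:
D(Z) = ½ + 6/Z (D(Z) = Z/(Z + Z) + 6/Z = Z/((2*Z)) + 6/Z = Z*(1/(2*Z)) + 6/Z = ½ + 6/Z)
c(y) = 2*y*(-½ + y) (c(y) = (y + (½)*(12 - 6)/(-6))*(y + y) = (y + (½)*(-⅙)*6)*(2*y) = (y - ½)*(2*y) = (-½ + y)*(2*y) = 2*y*(-½ + y))
(34771 + (-23401 - 1*(-19164)))*(30633 + c(-93)) = (34771 + (-23401 - 1*(-19164)))*(30633 - 93*(-1 + 2*(-93))) = (34771 + (-23401 + 19164))*(30633 - 93*(-1 - 186)) = (34771 - 4237)*(30633 - 93*(-187)) = 30534*(30633 + 17391) = 30534*48024 = 1466364816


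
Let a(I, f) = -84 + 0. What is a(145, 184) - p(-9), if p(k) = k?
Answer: -75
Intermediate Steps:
a(I, f) = -84
a(145, 184) - p(-9) = -84 - 1*(-9) = -84 + 9 = -75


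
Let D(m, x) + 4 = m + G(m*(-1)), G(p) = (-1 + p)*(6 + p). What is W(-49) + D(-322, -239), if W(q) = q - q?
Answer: 104962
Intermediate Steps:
W(q) = 0
D(m, x) = -10 + m² - 4*m (D(m, x) = -4 + (m + (-6 + (m*(-1))² + 5*(m*(-1)))) = -4 + (m + (-6 + (-m)² + 5*(-m))) = -4 + (m + (-6 + m² - 5*m)) = -4 + (-6 + m² - 4*m) = -10 + m² - 4*m)
W(-49) + D(-322, -239) = 0 + (-10 + (-322)² - 4*(-322)) = 0 + (-10 + 103684 + 1288) = 0 + 104962 = 104962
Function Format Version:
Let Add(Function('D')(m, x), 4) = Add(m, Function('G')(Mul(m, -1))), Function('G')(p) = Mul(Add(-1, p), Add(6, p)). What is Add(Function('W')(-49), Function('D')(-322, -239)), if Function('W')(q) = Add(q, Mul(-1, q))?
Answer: 104962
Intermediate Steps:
Function('W')(q) = 0
Function('D')(m, x) = Add(-10, Pow(m, 2), Mul(-4, m)) (Function('D')(m, x) = Add(-4, Add(m, Add(-6, Pow(Mul(m, -1), 2), Mul(5, Mul(m, -1))))) = Add(-4, Add(m, Add(-6, Pow(Mul(-1, m), 2), Mul(5, Mul(-1, m))))) = Add(-4, Add(m, Add(-6, Pow(m, 2), Mul(-5, m)))) = Add(-4, Add(-6, Pow(m, 2), Mul(-4, m))) = Add(-10, Pow(m, 2), Mul(-4, m)))
Add(Function('W')(-49), Function('D')(-322, -239)) = Add(0, Add(-10, Pow(-322, 2), Mul(-4, -322))) = Add(0, Add(-10, 103684, 1288)) = Add(0, 104962) = 104962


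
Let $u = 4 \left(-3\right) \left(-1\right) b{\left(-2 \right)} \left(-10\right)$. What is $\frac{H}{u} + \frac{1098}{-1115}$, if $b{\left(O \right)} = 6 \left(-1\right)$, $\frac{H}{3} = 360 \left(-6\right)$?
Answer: $- \frac{11133}{1115} \approx -9.9848$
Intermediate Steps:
$H = -6480$ ($H = 3 \cdot 360 \left(-6\right) = 3 \left(-2160\right) = -6480$)
$b{\left(O \right)} = -6$
$u = 720$ ($u = 4 \left(-3\right) \left(-1\right) \left(-6\right) \left(-10\right) = \left(-12\right) \left(-1\right) \left(-6\right) \left(-10\right) = 12 \left(-6\right) \left(-10\right) = \left(-72\right) \left(-10\right) = 720$)
$\frac{H}{u} + \frac{1098}{-1115} = - \frac{6480}{720} + \frac{1098}{-1115} = \left(-6480\right) \frac{1}{720} + 1098 \left(- \frac{1}{1115}\right) = -9 - \frac{1098}{1115} = - \frac{11133}{1115}$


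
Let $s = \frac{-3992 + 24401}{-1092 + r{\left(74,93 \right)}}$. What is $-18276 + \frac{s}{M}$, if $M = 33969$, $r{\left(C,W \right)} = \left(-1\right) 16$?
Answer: $- \frac{229288582787}{12545884} \approx -18276.0$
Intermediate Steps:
$r{\left(C,W \right)} = -16$
$s = - \frac{20409}{1108}$ ($s = \frac{-3992 + 24401}{-1092 - 16} = \frac{20409}{-1108} = 20409 \left(- \frac{1}{1108}\right) = - \frac{20409}{1108} \approx -18.42$)
$-18276 + \frac{s}{M} = -18276 - \frac{20409}{1108 \cdot 33969} = -18276 - \frac{6803}{12545884} = - \frac{229288582787}{12545884}$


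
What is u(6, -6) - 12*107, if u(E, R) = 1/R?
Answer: -7705/6 ≈ -1284.2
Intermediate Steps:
u(6, -6) - 12*107 = 1/(-6) - 12*107 = -⅙ - 1284 = -7705/6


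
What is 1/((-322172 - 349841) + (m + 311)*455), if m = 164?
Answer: -1/455888 ≈ -2.1935e-6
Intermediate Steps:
1/((-322172 - 349841) + (m + 311)*455) = 1/((-322172 - 349841) + (164 + 311)*455) = 1/(-672013 + 475*455) = 1/(-672013 + 216125) = 1/(-455888) = -1/455888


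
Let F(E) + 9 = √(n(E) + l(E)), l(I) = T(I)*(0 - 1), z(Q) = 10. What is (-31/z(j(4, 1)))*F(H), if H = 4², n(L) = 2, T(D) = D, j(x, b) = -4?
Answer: 279/10 - 31*I*√14/10 ≈ 27.9 - 11.599*I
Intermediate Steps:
l(I) = -I (l(I) = I*(0 - 1) = I*(-1) = -I)
H = 16
F(E) = -9 + √(2 - E)
(-31/z(j(4, 1)))*F(H) = (-31/10)*(-9 + √(2 - 1*16)) = (-31*⅒)*(-9 + √(2 - 16)) = -31*(-9 + √(-14))/10 = -31*(-9 + I*√14)/10 = 279/10 - 31*I*√14/10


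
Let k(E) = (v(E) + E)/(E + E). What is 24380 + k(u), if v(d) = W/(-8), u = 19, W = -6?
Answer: 3705839/152 ≈ 24381.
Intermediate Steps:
v(d) = ¾ (v(d) = -6/(-8) = -6*(-⅛) = ¾)
k(E) = (¾ + E)/(2*E) (k(E) = (¾ + E)/(E + E) = (¾ + E)/((2*E)) = (¾ + E)*(1/(2*E)) = (¾ + E)/(2*E))
24380 + k(u) = 24380 + (⅛)*(3 + 4*19)/19 = 24380 + (⅛)*(1/19)*(3 + 76) = 24380 + (⅛)*(1/19)*79 = 24380 + 79/152 = 3705839/152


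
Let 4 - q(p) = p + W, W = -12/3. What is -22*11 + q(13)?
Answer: -247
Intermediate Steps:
W = -4 (W = -12*1/3 = -4)
q(p) = 8 - p (q(p) = 4 - (p - 4) = 4 - (-4 + p) = 4 + (4 - p) = 8 - p)
-22*11 + q(13) = -22*11 + (8 - 1*13) = -2*121 + (8 - 13) = -242 - 5 = -247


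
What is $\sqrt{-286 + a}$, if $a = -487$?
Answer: $i \sqrt{773} \approx 27.803 i$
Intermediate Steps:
$\sqrt{-286 + a} = \sqrt{-286 - 487} = \sqrt{-773} = i \sqrt{773}$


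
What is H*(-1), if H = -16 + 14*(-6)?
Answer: 100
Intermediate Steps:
H = -100 (H = -16 - 84 = -100)
H*(-1) = -100*(-1) = 100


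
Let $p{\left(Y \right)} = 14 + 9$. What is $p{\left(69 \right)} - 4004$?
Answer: $-3981$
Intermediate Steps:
$p{\left(Y \right)} = 23$
$p{\left(69 \right)} - 4004 = 23 - 4004 = -3981$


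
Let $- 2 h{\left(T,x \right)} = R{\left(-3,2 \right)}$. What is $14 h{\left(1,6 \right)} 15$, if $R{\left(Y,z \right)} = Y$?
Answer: $315$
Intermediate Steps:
$h{\left(T,x \right)} = \frac{3}{2}$ ($h{\left(T,x \right)} = \left(- \frac{1}{2}\right) \left(-3\right) = \frac{3}{2}$)
$14 h{\left(1,6 \right)} 15 = 14 \cdot \frac{3}{2} \cdot 15 = 21 \cdot 15 = 315$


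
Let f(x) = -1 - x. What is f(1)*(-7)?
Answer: 14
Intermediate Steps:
f(1)*(-7) = (-1 - 1*1)*(-7) = (-1 - 1)*(-7) = -2*(-7) = 14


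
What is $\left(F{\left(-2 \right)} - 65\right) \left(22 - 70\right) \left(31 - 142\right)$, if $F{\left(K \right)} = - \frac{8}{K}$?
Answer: $-325008$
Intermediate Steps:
$\left(F{\left(-2 \right)} - 65\right) \left(22 - 70\right) \left(31 - 142\right) = \left(- \frac{8}{-2} - 65\right) \left(22 - 70\right) \left(31 - 142\right) = \left(\left(-8\right) \left(- \frac{1}{2}\right) - 65\right) \left(-48\right) \left(-111\right) = \left(4 - 65\right) \left(-48\right) \left(-111\right) = \left(-61\right) \left(-48\right) \left(-111\right) = 2928 \left(-111\right) = -325008$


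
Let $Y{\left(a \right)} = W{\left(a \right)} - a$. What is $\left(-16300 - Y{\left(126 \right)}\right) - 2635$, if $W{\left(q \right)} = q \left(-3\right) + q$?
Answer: $-18557$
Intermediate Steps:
$W{\left(q \right)} = - 2 q$ ($W{\left(q \right)} = - 3 q + q = - 2 q$)
$Y{\left(a \right)} = - 3 a$ ($Y{\left(a \right)} = - 2 a - a = - 3 a$)
$\left(-16300 - Y{\left(126 \right)}\right) - 2635 = \left(-16300 - \left(-3\right) 126\right) - 2635 = \left(-16300 - -378\right) - 2635 = \left(-16300 + 378\right) - 2635 = -15922 - 2635 = -18557$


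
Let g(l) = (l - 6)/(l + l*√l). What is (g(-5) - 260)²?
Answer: (3351400*√5 + 6788479*I)/(50*(√5 + 2*I)) ≈ 67409.0 + 425.74*I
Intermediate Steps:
g(l) = (-6 + l)/(l + l^(3/2))
(g(-5) - 260)² = ((-6 - 5)/(-5 + (-5)^(3/2)) - 260)² = (-11/(-5 - 5*I*√5) - 260)² = (-260 - 11/(-5 - 5*I*√5))²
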